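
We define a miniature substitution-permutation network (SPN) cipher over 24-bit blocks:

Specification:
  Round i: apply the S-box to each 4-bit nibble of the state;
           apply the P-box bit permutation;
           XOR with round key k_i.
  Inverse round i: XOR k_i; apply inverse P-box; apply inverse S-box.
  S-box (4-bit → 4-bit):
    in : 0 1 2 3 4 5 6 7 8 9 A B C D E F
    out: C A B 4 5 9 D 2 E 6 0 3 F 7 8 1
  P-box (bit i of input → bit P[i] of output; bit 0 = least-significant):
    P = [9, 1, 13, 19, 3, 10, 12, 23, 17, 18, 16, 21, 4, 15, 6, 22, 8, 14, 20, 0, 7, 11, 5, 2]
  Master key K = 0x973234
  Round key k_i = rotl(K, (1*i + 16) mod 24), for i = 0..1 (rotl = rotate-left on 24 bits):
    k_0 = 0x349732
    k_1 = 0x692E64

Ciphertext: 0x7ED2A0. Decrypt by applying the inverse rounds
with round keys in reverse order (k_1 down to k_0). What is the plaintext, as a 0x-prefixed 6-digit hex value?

s_0 = ciphertext = 0x7ED2A0
s_1 = InvRound(s_0, k_1) = 0x299D93
s_2 = InvRound(s_1, k_0) = 0xD0A9A5

0xD0A9A5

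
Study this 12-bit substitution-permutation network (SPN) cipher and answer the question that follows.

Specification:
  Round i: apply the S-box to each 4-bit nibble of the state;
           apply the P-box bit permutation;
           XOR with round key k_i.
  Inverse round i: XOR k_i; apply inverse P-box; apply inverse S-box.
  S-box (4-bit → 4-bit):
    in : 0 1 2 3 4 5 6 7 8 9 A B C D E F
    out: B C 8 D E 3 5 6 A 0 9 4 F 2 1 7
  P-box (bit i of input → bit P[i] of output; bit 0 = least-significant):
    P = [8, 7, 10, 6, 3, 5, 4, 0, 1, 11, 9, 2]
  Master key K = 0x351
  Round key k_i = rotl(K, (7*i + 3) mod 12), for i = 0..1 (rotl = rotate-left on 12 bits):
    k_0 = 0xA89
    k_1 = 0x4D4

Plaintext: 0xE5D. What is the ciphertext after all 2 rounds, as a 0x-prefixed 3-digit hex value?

s_0 = plaintext = 0xE5D
s_1 = Round(s_0, k_0) = 0xA23
s_2 = Round(s_1, k_1) = 0x193

0x193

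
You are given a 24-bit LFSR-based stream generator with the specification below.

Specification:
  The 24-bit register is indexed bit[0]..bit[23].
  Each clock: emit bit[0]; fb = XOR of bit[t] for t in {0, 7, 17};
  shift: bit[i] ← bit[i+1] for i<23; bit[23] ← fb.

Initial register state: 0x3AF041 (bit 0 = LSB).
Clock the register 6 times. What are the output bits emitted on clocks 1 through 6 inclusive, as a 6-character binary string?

100000

reg_0 = 0x3AF041
clock 1: out=1, reg = 0x1D7820
clock 2: out=0, reg = 0x0EBC10
clock 3: out=0, reg = 0x875E08
clock 4: out=0, reg = 0xC3AF04
clock 5: out=0, reg = 0xE1D782
clock 6: out=0, reg = 0xF0EBC1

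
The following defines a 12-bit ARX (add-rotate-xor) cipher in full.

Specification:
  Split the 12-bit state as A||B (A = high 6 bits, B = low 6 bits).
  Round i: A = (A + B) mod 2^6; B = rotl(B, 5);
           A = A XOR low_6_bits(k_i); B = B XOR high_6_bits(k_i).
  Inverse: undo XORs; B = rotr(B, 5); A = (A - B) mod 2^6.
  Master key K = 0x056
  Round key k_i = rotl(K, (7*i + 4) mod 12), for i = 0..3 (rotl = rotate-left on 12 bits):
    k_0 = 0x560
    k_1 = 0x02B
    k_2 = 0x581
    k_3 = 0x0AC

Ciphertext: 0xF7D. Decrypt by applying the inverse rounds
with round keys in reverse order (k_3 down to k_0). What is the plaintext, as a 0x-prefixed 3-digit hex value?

0xFA7

s_0 = ciphertext = 0xF7D
s_1 = InvRound(s_0, k_3) = 0x4BF
s_2 = InvRound(s_1, k_2) = 0x013
s_3 = InvRound(s_2, k_1) = 0x166
s_4 = InvRound(s_3, k_0) = 0xFA7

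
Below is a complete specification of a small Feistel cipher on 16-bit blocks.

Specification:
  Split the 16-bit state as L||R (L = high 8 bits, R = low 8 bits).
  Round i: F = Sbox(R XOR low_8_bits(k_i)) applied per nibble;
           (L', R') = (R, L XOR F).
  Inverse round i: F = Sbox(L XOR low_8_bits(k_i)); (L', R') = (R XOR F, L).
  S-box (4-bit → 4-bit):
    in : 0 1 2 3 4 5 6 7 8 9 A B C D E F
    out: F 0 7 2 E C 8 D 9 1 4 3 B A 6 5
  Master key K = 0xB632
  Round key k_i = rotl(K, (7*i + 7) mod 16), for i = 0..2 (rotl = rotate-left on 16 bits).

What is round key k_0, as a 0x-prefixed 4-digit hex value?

0x195B

K = 0xB632
k_0 = rotl(K, (7*0+7) mod 16) = rotl(K, 7) = 0x195B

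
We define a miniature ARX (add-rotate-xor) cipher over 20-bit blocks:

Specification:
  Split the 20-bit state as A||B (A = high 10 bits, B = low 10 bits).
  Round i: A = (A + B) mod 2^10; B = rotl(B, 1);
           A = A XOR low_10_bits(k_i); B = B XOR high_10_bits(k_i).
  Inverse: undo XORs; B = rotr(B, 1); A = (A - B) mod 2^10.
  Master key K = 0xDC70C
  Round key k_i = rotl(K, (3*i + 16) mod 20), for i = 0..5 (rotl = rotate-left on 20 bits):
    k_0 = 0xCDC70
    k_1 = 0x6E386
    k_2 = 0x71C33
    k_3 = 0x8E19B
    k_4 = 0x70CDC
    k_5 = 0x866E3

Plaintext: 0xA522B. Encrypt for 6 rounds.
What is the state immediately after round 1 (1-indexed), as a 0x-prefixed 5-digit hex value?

0x33F60

s_0 = plaintext = 0xA522B
s_1 = Round(s_0, k_0) = 0x33F60
s_2 = Round(s_1, k_1) = 0xEA779
s_3 = Round(s_2, k_2) = 0xC4734
s_4 = Round(s_3, k_3) = 0xF7851
s_5 = Round(s_4, k_4) = 0x3CD61
s_6 = Round(s_5, k_5) = 0x2DCDB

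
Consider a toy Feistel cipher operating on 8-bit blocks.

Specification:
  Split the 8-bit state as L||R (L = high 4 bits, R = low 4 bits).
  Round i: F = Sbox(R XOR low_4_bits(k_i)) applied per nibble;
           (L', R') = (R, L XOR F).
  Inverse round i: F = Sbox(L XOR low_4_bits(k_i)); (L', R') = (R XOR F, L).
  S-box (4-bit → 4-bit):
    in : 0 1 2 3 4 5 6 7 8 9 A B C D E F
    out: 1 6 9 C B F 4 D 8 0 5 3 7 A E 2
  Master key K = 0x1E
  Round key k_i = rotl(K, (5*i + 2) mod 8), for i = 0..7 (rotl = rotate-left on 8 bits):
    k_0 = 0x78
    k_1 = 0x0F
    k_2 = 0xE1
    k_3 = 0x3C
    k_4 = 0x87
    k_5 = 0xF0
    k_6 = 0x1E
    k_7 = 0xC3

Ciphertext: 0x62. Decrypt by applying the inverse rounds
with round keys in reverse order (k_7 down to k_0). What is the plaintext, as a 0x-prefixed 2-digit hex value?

s_0 = ciphertext = 0x62
s_1 = InvRound(s_0, k_7) = 0xD6
s_2 = InvRound(s_1, k_6) = 0xAD
s_3 = InvRound(s_2, k_5) = 0x8A
s_4 = InvRound(s_3, k_4) = 0x88
s_5 = InvRound(s_4, k_3) = 0x38
s_6 = InvRound(s_5, k_2) = 0x13
s_7 = InvRound(s_6, k_1) = 0xD1
s_8 = InvRound(s_7, k_0) = 0xED

0xED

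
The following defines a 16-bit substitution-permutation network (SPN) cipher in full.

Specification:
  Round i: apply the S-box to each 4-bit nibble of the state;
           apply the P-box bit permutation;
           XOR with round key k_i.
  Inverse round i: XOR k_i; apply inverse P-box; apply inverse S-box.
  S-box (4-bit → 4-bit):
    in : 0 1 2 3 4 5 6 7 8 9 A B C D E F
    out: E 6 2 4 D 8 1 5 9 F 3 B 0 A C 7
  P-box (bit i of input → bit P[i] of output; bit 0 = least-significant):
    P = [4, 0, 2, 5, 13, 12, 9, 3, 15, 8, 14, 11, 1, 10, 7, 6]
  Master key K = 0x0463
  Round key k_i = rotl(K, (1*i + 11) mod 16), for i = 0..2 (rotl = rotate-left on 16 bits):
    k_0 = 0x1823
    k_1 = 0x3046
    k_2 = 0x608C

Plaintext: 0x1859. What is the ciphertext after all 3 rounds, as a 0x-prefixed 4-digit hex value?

s_0 = plaintext = 0x1859
s_1 = Round(s_0, k_0) = 0x949E
s_2 = Round(s_1, k_1) = 0xCEA8
s_3 = Round(s_2, k_2) = 0x18BC

0x18BC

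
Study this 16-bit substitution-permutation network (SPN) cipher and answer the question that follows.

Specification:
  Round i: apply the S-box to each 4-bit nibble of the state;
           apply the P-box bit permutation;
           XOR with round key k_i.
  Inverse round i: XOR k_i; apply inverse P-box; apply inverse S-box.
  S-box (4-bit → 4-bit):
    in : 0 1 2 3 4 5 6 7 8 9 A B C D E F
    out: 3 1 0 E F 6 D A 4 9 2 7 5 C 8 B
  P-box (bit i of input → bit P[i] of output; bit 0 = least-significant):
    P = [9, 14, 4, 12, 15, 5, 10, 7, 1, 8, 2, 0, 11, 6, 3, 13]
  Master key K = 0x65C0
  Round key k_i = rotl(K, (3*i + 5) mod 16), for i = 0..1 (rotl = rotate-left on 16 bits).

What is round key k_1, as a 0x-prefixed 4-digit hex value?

K = 0x65C0
k_0 = rotl(K, (3*0+5) mod 16) = rotl(K, 5) = 0xB80C
k_1 = rotl(K, (3*1+5) mod 16) = rotl(K, 8) = 0xC065

0xC065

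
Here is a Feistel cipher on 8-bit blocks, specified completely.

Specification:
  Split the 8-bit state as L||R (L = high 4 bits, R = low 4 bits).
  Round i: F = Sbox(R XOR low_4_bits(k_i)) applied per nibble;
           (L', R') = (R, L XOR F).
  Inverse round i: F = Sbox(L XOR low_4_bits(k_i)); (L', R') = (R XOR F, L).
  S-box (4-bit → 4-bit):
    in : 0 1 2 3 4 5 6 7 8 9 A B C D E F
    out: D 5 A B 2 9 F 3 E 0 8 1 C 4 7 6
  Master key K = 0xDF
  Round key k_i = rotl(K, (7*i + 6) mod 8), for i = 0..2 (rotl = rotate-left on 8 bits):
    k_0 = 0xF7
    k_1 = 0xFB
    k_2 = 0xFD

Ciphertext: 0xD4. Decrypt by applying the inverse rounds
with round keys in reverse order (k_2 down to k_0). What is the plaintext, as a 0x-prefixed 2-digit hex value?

0x47

s_0 = ciphertext = 0xD4
s_1 = InvRound(s_0, k_2) = 0x9D
s_2 = InvRound(s_1, k_1) = 0x79
s_3 = InvRound(s_2, k_0) = 0x47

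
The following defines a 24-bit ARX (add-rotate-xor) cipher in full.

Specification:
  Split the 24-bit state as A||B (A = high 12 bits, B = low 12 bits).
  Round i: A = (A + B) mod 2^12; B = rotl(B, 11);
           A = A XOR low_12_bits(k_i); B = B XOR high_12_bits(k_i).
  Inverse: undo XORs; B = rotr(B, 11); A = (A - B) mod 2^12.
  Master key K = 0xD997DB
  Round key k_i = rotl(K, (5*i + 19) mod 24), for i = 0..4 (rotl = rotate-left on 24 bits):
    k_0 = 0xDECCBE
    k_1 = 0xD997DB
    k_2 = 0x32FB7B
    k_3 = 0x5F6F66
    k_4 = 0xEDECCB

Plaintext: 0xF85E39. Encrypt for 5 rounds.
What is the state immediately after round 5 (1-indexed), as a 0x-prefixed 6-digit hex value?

0x8C2372

s_0 = plaintext = 0xF85E39
s_1 = Round(s_0, k_0) = 0x1002F0
s_2 = Round(s_1, k_1) = 0x42BCE1
s_3 = Round(s_2, k_2) = 0xA77D5F
s_4 = Round(s_3, k_3) = 0x8B0B59
s_5 = Round(s_4, k_4) = 0x8C2372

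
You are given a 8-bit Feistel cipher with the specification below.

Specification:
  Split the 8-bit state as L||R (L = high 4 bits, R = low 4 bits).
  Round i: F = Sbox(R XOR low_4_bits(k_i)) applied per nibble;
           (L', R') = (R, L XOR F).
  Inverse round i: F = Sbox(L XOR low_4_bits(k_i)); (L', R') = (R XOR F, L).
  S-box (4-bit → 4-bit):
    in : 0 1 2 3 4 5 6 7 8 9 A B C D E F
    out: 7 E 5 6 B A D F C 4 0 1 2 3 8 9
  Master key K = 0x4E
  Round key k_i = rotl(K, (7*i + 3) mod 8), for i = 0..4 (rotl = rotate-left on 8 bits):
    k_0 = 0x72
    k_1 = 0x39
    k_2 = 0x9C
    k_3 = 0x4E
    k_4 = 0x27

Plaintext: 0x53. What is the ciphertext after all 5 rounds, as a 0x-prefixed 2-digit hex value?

0xCA

s_0 = plaintext = 0x53
s_1 = Round(s_0, k_0) = 0x3B
s_2 = Round(s_1, k_1) = 0xB6
s_3 = Round(s_2, k_2) = 0x6B
s_4 = Round(s_3, k_3) = 0xBC
s_5 = Round(s_4, k_4) = 0xCA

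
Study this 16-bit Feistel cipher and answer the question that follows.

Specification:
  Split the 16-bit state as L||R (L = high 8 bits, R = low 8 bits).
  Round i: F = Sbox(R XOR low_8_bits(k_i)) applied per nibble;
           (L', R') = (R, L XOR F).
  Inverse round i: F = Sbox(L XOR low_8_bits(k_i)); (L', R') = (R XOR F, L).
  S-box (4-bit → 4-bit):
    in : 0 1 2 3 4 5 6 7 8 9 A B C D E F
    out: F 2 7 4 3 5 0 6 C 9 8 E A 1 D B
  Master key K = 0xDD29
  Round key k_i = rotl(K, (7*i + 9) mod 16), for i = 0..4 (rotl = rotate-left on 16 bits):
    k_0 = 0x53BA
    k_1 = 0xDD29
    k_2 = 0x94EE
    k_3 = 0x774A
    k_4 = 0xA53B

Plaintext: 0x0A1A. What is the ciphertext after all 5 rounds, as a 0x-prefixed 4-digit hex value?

s_0 = plaintext = 0x0A1A
s_1 = Round(s_0, k_0) = 0x1A85
s_2 = Round(s_1, k_1) = 0x8590
s_3 = Round(s_2, k_2) = 0x90E8
s_4 = Round(s_3, k_3) = 0xE817
s_5 = Round(s_4, k_4) = 0x1792

0x1792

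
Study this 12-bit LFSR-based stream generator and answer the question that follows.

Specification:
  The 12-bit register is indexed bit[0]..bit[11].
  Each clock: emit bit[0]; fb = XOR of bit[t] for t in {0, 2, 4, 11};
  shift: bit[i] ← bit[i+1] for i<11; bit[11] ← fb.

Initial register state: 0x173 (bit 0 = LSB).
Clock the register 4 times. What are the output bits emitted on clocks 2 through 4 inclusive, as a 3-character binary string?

100

reg_0 = 0x173
clock 1: out=1, reg = 0x0B9
clock 2: out=1, reg = 0x05C
clock 3: out=0, reg = 0x02E
clock 4: out=0, reg = 0x817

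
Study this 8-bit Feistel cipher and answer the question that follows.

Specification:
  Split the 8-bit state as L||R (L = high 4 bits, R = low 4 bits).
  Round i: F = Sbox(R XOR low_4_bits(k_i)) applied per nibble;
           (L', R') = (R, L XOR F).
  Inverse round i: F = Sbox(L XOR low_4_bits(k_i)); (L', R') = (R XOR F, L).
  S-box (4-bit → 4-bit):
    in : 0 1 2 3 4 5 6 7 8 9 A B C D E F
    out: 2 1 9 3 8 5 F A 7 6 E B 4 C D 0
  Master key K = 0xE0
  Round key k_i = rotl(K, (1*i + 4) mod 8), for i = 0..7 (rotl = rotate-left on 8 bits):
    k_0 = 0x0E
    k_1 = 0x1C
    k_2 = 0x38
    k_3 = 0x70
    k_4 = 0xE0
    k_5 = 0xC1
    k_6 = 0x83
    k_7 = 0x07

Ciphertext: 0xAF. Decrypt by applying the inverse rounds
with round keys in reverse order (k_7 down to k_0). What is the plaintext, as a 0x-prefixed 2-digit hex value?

s_0 = ciphertext = 0xAF
s_1 = InvRound(s_0, k_7) = 0x3A
s_2 = InvRound(s_1, k_6) = 0x83
s_3 = InvRound(s_2, k_5) = 0x58
s_4 = InvRound(s_3, k_4) = 0xD5
s_5 = InvRound(s_4, k_3) = 0x9D
s_6 = InvRound(s_5, k_2) = 0xC9
s_7 = InvRound(s_6, k_1) = 0xBC
s_8 = InvRound(s_7, k_0) = 0x9B

0x9B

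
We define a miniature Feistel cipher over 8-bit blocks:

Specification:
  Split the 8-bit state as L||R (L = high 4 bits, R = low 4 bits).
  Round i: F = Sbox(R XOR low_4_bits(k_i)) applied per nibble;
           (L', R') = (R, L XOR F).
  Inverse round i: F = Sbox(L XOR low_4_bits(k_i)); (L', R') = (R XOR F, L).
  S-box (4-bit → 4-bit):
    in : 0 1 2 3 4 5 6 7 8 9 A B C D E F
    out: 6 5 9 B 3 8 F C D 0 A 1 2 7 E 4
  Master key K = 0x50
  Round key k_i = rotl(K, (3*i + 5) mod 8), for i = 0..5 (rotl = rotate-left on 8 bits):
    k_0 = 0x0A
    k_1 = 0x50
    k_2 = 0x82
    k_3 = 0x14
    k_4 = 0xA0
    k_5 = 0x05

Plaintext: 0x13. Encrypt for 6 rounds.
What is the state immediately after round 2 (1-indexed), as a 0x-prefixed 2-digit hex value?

0x16

s_0 = plaintext = 0x13
s_1 = Round(s_0, k_0) = 0x31
s_2 = Round(s_1, k_1) = 0x16
s_3 = Round(s_2, k_2) = 0x62
s_4 = Round(s_3, k_3) = 0x29
s_5 = Round(s_4, k_4) = 0x92
s_6 = Round(s_5, k_5) = 0x25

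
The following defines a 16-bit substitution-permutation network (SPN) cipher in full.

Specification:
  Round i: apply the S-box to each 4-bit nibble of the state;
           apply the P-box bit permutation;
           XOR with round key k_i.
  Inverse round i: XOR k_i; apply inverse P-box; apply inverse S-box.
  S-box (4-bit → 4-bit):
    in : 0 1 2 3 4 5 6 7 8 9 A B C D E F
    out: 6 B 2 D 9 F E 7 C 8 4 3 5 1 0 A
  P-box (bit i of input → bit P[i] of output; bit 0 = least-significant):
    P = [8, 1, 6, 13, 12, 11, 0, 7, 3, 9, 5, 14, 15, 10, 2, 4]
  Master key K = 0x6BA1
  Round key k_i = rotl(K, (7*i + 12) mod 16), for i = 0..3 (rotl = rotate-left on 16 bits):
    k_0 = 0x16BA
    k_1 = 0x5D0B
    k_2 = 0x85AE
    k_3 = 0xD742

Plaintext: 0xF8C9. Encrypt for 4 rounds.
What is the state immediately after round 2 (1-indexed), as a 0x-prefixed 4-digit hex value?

0x5A9C

s_0 = plaintext = 0xF8C9
s_1 = Round(s_0, k_0) = 0x628B
s_2 = Round(s_1, k_1) = 0x5A9C
s_3 = Round(s_2, k_2) = 0x005A
s_4 = Round(s_3, k_3) = 0xC9A7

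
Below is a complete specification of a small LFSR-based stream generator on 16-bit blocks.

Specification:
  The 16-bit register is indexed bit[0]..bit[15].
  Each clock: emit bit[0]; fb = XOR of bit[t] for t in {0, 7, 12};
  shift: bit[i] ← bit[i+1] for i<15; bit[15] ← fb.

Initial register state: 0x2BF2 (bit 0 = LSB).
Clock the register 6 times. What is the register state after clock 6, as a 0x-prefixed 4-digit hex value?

reg_0 = 0x2BF2
clock 1: out=0, reg = 0x95F9
clock 2: out=1, reg = 0xCAFC
clock 3: out=0, reg = 0xE57E
clock 4: out=0, reg = 0x72BF
clock 5: out=1, reg = 0xB95F
clock 6: out=1, reg = 0x5CAF

0x5CAF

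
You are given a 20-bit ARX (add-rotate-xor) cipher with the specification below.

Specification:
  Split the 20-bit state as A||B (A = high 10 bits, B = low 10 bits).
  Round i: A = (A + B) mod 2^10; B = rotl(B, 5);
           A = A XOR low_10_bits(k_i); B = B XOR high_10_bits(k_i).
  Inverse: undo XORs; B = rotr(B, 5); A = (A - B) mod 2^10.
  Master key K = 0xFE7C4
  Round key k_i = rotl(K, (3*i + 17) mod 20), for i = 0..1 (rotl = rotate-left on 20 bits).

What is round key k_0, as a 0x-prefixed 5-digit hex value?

K = 0xFE7C4
k_0 = rotl(K, (3*0+17) mod 20) = rotl(K, 17) = 0x9FCF8

0x9FCF8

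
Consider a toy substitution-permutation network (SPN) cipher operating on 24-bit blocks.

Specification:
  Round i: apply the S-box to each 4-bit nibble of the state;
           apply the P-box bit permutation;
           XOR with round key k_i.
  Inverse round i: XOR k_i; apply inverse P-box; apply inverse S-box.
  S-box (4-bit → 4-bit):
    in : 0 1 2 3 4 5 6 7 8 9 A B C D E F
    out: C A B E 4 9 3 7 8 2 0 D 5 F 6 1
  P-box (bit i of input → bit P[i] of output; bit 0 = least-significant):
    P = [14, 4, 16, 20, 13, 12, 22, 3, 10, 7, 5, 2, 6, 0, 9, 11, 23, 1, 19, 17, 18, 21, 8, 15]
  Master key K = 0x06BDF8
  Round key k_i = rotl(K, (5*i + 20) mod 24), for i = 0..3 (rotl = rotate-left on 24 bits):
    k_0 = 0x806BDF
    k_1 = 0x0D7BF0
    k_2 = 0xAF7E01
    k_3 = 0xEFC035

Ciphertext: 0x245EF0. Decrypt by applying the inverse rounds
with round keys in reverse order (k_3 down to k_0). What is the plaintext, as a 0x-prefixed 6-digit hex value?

0x9666C4

s_0 = ciphertext = 0x245EF0
s_1 = InvRound(s_0, k_3) = 0x8BD2E4
s_2 = InvRound(s_1, k_2) = 0x2A2DFA
s_3 = InvRound(s_2, k_1) = 0x614F1C
s_4 = InvRound(s_3, k_0) = 0x9666C4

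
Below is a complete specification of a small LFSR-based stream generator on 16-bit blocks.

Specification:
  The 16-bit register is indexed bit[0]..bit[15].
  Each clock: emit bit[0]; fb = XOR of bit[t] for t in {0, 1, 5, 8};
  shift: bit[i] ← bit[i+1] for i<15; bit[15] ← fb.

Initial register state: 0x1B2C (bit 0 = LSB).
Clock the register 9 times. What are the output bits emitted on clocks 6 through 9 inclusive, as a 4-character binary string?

reg_0 = 0x1B2C
clock 1: out=0, reg = 0x0D96
clock 2: out=0, reg = 0x06CB
clock 3: out=1, reg = 0x0365
clock 4: out=1, reg = 0x81B2
clock 5: out=0, reg = 0xC0D9
clock 6: out=1, reg = 0xE06C
clock 7: out=0, reg = 0xF036
clock 8: out=0, reg = 0x781B
clock 9: out=1, reg = 0x3C0D

1001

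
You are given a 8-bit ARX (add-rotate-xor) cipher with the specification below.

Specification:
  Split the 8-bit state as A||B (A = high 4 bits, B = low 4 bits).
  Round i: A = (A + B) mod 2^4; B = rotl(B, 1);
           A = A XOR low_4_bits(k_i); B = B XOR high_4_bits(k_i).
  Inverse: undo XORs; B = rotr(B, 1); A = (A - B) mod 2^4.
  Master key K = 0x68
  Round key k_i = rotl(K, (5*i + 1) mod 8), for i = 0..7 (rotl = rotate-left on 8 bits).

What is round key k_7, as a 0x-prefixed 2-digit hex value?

K = 0x68
k_0 = rotl(K, (5*0+1) mod 8) = rotl(K, 1) = 0xD0
k_1 = rotl(K, (5*1+1) mod 8) = rotl(K, 6) = 0x1A
k_2 = rotl(K, (5*2+1) mod 8) = rotl(K, 3) = 0x43
k_3 = rotl(K, (5*3+1) mod 8) = rotl(K, 0) = 0x68
k_4 = rotl(K, (5*4+1) mod 8) = rotl(K, 5) = 0x0D
k_5 = rotl(K, (5*5+1) mod 8) = rotl(K, 2) = 0xA1
k_6 = rotl(K, (5*6+1) mod 8) = rotl(K, 7) = 0x34
k_7 = rotl(K, (5*7+1) mod 8) = rotl(K, 4) = 0x86

0x86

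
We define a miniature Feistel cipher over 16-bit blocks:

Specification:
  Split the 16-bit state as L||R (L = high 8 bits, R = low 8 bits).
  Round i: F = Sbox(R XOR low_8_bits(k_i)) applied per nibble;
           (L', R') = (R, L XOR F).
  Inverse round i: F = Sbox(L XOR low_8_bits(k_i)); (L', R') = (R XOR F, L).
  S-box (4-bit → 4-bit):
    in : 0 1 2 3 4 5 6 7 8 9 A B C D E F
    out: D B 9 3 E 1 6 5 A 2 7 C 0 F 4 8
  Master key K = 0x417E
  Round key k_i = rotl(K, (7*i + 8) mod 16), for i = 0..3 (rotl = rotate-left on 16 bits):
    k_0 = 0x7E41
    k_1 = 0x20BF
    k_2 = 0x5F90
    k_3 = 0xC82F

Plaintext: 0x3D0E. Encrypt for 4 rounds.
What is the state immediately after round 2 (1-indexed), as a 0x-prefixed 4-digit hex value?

0xD569

s_0 = plaintext = 0x3D0E
s_1 = Round(s_0, k_0) = 0x0ED5
s_2 = Round(s_1, k_1) = 0xD569
s_3 = Round(s_2, k_2) = 0x6957
s_4 = Round(s_3, k_3) = 0x5733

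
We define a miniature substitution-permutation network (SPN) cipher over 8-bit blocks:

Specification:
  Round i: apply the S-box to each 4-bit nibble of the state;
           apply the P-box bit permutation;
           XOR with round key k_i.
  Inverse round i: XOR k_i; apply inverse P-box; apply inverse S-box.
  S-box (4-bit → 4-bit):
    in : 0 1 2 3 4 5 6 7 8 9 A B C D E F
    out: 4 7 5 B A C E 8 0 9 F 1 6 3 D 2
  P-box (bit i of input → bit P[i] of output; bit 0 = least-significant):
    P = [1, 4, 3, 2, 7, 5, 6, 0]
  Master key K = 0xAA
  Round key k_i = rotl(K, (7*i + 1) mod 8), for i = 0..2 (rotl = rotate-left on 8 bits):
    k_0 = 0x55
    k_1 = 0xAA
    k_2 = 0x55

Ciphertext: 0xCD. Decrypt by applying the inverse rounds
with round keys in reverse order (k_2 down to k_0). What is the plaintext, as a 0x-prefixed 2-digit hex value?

0x23

s_0 = ciphertext = 0xCD
s_1 = InvRound(s_0, k_2) = 0xBC
s_2 = InvRound(s_1, k_1) = 0x83
s_3 = InvRound(s_2, k_0) = 0x23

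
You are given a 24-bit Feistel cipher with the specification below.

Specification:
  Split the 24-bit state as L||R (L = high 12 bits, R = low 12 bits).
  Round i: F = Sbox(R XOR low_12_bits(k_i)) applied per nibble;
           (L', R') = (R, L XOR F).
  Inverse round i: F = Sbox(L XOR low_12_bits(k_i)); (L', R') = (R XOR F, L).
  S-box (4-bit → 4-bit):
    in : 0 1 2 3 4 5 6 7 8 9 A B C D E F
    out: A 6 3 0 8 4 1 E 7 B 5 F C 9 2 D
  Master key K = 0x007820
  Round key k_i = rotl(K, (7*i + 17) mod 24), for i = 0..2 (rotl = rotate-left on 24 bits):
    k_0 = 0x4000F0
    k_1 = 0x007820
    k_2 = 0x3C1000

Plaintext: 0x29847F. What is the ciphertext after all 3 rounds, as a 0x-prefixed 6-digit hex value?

0x7BB41A

s_0 = plaintext = 0x29847F
s_1 = Round(s_0, k_0) = 0x47FAE5
s_2 = Round(s_1, k_1) = 0xAE57BB
s_3 = Round(s_2, k_2) = 0x7BB41A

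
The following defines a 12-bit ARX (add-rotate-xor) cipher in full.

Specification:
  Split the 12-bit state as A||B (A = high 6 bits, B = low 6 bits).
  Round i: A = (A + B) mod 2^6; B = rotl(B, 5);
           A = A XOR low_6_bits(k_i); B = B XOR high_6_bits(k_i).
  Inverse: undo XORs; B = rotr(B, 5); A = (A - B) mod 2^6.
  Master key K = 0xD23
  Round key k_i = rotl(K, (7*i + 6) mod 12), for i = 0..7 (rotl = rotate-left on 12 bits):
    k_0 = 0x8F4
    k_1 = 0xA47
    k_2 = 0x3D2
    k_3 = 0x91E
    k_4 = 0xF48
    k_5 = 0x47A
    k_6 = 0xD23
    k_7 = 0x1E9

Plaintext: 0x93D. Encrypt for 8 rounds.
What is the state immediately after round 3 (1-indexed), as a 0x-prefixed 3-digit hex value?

s_0 = plaintext = 0x93D
s_1 = Round(s_0, k_0) = 0x55D
s_2 = Round(s_1, k_1) = 0xD47
s_3 = Round(s_2, k_2) = 0xBAC
s_4 = Round(s_3, k_3) = 0x132
s_5 = Round(s_4, k_4) = 0xFA4
s_6 = Round(s_5, k_5) = 0x603
s_7 = Round(s_6, k_6) = 0xE15
s_8 = Round(s_7, k_7) = 0x92D

0xBAC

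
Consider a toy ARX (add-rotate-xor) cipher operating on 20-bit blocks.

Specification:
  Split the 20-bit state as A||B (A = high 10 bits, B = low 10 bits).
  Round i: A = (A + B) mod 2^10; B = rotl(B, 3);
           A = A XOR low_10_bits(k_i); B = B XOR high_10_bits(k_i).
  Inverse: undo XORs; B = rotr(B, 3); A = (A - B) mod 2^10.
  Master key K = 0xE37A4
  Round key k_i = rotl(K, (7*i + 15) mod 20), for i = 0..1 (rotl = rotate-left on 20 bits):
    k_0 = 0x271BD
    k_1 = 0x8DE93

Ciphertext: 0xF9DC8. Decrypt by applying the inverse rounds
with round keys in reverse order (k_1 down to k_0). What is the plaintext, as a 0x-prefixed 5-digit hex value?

s_0 = ciphertext = 0xF9DC8
s_1 = InvRound(s_0, k_1) = 0x5D7FF
s_2 = InvRound(s_1, k_0) = 0xB71EC

0xB71EC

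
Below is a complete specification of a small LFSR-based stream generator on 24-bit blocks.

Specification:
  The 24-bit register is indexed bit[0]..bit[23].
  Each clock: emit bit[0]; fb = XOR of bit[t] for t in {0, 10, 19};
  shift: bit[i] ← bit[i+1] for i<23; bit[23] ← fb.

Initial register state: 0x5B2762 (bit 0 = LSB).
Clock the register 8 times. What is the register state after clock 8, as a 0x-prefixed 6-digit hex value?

reg_0 = 0x5B2762
clock 1: out=0, reg = 0x2D93B1
clock 2: out=1, reg = 0x16C9D8
clock 3: out=0, reg = 0x0B64EC
clock 4: out=0, reg = 0x05B276
clock 5: out=0, reg = 0x02D93B
clock 6: out=1, reg = 0x816C9D
clock 7: out=1, reg = 0x40B64E
clock 8: out=0, reg = 0xA05B27

0xA05B27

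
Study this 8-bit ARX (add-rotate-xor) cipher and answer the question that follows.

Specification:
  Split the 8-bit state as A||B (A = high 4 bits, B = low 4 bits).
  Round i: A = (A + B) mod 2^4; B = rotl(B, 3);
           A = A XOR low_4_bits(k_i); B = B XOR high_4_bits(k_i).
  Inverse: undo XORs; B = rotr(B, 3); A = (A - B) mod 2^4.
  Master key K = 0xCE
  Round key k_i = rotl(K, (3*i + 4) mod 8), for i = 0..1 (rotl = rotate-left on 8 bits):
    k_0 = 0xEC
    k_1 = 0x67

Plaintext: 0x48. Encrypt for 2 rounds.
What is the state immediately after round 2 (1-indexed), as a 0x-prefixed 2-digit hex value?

s_0 = plaintext = 0x48
s_1 = Round(s_0, k_0) = 0x0A
s_2 = Round(s_1, k_1) = 0xD3

0xD3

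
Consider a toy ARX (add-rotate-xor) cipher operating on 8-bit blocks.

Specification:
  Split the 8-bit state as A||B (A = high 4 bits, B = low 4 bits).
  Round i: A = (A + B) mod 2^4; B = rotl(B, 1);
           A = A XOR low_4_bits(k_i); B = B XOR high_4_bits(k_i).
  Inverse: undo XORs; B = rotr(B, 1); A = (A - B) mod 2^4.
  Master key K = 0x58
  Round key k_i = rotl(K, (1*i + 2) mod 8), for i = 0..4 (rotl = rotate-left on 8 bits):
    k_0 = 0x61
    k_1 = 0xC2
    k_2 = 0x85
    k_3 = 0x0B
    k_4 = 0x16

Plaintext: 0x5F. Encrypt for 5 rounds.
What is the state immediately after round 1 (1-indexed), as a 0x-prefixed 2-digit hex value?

s_0 = plaintext = 0x5F
s_1 = Round(s_0, k_0) = 0x59
s_2 = Round(s_1, k_1) = 0xCF
s_3 = Round(s_2, k_2) = 0xE7
s_4 = Round(s_3, k_3) = 0xEE
s_5 = Round(s_4, k_4) = 0xAC

0x59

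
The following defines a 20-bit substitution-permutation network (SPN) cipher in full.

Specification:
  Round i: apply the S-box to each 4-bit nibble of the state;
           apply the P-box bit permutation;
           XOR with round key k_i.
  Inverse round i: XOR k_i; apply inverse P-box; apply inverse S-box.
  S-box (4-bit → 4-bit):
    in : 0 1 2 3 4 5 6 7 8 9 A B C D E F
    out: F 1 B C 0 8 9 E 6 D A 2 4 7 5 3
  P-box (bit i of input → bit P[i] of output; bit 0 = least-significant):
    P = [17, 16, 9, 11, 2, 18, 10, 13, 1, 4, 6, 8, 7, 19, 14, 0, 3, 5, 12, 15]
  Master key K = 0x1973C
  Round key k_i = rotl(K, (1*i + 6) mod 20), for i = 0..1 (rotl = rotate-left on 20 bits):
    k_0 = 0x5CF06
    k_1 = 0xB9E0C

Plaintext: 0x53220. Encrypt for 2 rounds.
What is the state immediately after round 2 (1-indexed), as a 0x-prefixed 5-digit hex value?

0x11EA1

s_0 = plaintext = 0x53220
s_1 = Round(s_0, k_0) = 0x22411
s_2 = Round(s_1, k_1) = 0x11EA1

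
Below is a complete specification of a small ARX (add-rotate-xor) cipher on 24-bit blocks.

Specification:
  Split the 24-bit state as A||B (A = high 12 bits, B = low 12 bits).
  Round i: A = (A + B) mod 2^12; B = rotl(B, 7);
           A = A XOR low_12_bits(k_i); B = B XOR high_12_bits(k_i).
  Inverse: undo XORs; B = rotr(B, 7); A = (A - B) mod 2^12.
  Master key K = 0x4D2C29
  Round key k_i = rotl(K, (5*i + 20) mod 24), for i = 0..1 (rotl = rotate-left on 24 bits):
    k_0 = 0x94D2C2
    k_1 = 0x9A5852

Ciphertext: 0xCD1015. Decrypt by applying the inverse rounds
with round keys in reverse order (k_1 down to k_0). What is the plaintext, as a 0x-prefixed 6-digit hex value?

0x0D4BDE

s_0 = ciphertext = 0xCD1015
s_1 = InvRound(s_0, k_1) = 0xE70613
s_2 = InvRound(s_1, k_0) = 0x0D4BDE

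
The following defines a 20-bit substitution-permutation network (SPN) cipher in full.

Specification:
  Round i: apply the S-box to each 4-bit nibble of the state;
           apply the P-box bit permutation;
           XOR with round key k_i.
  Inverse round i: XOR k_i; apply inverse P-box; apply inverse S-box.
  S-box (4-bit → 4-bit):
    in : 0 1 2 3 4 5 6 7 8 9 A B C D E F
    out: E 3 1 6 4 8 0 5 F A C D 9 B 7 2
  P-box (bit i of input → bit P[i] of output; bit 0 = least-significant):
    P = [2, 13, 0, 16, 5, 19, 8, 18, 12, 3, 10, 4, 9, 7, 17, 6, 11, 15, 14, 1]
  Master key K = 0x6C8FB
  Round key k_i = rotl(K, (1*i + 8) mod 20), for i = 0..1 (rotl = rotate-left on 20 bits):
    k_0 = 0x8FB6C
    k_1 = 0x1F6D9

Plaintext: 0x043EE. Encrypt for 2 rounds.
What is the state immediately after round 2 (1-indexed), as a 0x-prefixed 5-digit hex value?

0x1C950

s_0 = plaintext = 0x043EE
s_1 = Round(s_0, k_0) = 0x21E43
s_2 = Round(s_1, k_1) = 0x1C950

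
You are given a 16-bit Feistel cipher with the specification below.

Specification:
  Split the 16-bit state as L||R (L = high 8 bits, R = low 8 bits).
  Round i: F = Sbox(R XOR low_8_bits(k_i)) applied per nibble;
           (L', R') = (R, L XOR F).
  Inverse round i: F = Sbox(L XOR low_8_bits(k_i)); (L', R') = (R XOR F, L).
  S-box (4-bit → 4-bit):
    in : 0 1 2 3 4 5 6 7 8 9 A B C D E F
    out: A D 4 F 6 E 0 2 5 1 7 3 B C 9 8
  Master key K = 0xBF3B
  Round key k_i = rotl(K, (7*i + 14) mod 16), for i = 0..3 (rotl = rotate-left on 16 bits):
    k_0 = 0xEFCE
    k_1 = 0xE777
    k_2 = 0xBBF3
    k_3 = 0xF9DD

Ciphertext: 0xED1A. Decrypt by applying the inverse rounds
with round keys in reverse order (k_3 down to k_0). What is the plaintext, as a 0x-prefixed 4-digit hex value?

s_0 = ciphertext = 0xED1A
s_1 = InvRound(s_0, k_3) = 0xE0ED
s_2 = InvRound(s_1, k_2) = 0x32E0
s_3 = InvRound(s_2, k_1) = 0x8E32
s_4 = InvRound(s_3, k_0) = 0x588E

0x588E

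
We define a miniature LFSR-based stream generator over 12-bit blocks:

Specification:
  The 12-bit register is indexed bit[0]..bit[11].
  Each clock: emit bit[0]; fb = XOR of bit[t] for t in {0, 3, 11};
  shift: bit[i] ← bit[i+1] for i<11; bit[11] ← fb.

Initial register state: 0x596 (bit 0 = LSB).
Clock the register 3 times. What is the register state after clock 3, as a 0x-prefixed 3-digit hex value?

0x8B2

reg_0 = 0x596
clock 1: out=0, reg = 0x2CB
clock 2: out=1, reg = 0x165
clock 3: out=1, reg = 0x8B2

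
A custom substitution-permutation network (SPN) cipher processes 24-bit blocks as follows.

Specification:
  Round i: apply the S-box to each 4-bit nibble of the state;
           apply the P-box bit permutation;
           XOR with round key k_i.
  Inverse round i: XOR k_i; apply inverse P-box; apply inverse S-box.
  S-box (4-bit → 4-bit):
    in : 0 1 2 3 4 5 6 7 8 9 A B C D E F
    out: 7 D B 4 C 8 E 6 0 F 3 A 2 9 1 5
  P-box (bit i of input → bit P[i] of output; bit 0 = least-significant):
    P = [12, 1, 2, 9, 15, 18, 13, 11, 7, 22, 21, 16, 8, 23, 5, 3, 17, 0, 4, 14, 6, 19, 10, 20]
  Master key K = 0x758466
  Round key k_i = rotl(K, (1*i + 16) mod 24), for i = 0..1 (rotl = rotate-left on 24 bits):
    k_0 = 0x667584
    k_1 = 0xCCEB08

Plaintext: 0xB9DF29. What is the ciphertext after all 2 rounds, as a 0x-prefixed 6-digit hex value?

s_0 = plaintext = 0xB9DF29
s_1 = Round(s_0, k_0) = 0x58AE1B
s_2 = Round(s_1, k_1) = 0x5C408A

0x5C408A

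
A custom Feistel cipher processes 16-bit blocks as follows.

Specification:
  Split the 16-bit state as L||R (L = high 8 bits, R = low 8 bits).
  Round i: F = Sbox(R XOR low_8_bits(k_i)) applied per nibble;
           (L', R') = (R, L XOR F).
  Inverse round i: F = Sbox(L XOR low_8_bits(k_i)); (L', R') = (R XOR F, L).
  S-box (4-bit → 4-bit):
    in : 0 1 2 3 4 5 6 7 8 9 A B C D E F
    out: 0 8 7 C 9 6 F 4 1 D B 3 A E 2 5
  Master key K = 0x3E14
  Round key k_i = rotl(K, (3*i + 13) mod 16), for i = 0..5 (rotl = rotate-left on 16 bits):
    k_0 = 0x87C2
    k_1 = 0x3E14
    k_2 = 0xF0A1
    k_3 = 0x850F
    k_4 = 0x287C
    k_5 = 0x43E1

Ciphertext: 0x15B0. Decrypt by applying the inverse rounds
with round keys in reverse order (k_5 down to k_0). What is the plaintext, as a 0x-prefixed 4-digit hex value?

0x0C13

s_0 = ciphertext = 0x15B0
s_1 = InvRound(s_0, k_5) = 0xE915
s_2 = InvRound(s_1, k_4) = 0xC3E9
s_3 = InvRound(s_2, k_3) = 0x43C3
s_4 = InvRound(s_3, k_2) = 0xE443
s_5 = InvRound(s_4, k_1) = 0x13E4
s_6 = InvRound(s_5, k_0) = 0x0C13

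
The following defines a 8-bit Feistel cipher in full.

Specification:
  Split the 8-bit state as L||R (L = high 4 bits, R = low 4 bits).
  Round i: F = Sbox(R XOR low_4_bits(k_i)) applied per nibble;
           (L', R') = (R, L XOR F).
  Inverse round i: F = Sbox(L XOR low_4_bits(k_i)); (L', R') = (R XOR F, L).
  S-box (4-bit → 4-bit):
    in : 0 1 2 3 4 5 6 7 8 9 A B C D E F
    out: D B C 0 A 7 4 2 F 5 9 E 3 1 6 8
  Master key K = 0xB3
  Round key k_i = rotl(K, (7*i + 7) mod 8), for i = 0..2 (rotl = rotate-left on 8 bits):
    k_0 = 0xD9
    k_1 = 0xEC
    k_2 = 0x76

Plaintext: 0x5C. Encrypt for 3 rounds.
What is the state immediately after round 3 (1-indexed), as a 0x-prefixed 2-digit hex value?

s_0 = plaintext = 0x5C
s_1 = Round(s_0, k_0) = 0xC2
s_2 = Round(s_1, k_1) = 0x2A
s_3 = Round(s_2, k_2) = 0xA1

0xA1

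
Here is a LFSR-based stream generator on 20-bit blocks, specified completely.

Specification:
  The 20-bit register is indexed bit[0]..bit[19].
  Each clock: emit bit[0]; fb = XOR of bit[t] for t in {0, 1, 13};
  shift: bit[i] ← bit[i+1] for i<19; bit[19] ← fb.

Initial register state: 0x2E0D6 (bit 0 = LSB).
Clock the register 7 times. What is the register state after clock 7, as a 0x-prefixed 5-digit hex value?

reg_0 = 0x2E0D6
clock 1: out=0, reg = 0x1706B
clock 2: out=1, reg = 0x8B835
clock 3: out=1, reg = 0x45C1A
clock 4: out=0, reg = 0xA2E0D
clock 5: out=1, reg = 0x51706
clock 6: out=0, reg = 0xA8B83
clock 7: out=1, reg = 0x545C1

0x545C1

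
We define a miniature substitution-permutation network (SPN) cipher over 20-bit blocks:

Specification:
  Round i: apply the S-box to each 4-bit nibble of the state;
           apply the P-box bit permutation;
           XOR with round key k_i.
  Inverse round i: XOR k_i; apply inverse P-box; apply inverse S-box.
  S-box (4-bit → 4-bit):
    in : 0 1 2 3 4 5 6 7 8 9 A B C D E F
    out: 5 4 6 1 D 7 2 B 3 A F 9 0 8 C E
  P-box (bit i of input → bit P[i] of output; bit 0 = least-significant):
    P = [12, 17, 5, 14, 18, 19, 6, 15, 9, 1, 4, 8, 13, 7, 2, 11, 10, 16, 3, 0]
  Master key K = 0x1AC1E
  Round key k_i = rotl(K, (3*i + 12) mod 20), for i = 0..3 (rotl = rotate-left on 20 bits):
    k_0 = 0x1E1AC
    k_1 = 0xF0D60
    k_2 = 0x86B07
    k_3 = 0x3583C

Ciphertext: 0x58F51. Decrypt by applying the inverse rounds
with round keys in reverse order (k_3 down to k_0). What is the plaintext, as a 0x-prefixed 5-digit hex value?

0x44352

s_0 = ciphertext = 0x58F51
s_1 = InvRound(s_0, k_3) = 0x41B4A
s_2 = InvRound(s_1, k_2) = 0xE0C5B
s_3 = InvRound(s_2, k_1) = 0xFCFC1
s_4 = InvRound(s_3, k_0) = 0x44352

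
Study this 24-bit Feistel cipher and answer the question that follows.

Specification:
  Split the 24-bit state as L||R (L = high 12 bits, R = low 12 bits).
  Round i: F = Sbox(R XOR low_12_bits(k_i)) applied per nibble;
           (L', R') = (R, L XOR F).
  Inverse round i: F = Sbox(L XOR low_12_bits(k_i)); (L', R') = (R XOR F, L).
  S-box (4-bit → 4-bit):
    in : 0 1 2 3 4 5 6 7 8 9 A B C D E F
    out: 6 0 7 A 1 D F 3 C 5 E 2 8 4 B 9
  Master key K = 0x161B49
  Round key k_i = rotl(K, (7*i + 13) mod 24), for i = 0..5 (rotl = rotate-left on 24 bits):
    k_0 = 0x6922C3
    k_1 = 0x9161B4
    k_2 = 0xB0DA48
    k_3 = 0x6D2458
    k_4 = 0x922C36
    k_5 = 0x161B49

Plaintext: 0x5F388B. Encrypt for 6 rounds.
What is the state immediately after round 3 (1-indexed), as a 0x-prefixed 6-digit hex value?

0x6593EF

s_0 = plaintext = 0x5F388B
s_1 = Round(s_0, k_0) = 0x88BBEF
s_2 = Round(s_1, k_1) = 0xBEF659
s_3 = Round(s_2, k_2) = 0x6593EF
s_4 = Round(s_3, k_3) = 0x3EF57A
s_5 = Round(s_4, k_4) = 0x57A6F7
s_6 = Round(s_5, k_5) = 0x6F7151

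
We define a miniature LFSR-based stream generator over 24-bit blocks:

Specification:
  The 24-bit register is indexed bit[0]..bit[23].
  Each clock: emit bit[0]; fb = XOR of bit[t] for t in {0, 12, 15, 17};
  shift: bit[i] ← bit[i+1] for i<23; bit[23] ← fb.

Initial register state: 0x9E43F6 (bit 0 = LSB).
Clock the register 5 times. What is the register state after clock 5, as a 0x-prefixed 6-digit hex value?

0x0CF21F

reg_0 = 0x9E43F6
clock 1: out=0, reg = 0xCF21FB
clock 2: out=1, reg = 0x6790FD
clock 3: out=1, reg = 0x33C87E
clock 4: out=0, reg = 0x19E43F
clock 5: out=1, reg = 0x0CF21F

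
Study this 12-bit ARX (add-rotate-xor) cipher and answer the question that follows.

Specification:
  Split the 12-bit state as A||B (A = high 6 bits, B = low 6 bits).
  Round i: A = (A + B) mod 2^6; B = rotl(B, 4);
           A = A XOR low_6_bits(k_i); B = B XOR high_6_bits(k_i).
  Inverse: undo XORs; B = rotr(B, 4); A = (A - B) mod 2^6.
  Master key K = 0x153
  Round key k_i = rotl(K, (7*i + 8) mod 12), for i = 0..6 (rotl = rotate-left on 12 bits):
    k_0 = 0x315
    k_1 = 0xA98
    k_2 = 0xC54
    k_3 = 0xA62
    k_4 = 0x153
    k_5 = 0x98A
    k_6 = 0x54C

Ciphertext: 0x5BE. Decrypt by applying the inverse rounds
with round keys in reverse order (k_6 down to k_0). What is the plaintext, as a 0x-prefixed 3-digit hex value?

0x014

s_0 = ciphertext = 0x5BE
s_1 = InvRound(s_0, k_6) = 0xB2E
s_2 = InvRound(s_1, k_5) = 0x1A0
s_3 = InvRound(s_2, k_4) = 0xFD6
s_4 = InvRound(s_3, k_3) = 0x7BF
s_5 = InvRound(s_4, k_2) = 0x4B8
s_6 = InvRound(s_5, k_1) = 0x049
s_7 = InvRound(s_6, k_0) = 0x014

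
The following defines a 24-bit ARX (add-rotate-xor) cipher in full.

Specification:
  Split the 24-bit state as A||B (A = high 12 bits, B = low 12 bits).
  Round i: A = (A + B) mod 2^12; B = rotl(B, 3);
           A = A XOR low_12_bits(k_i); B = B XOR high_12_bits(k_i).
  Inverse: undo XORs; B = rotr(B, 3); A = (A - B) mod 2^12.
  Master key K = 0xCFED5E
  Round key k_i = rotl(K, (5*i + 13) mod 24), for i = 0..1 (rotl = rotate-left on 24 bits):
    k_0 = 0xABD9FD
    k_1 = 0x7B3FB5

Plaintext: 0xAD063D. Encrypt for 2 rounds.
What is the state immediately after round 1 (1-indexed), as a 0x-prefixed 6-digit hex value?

0x8F0B56

s_0 = plaintext = 0xAD063D
s_1 = Round(s_0, k_0) = 0x8F0B56
s_2 = Round(s_1, k_1) = 0xBF3D06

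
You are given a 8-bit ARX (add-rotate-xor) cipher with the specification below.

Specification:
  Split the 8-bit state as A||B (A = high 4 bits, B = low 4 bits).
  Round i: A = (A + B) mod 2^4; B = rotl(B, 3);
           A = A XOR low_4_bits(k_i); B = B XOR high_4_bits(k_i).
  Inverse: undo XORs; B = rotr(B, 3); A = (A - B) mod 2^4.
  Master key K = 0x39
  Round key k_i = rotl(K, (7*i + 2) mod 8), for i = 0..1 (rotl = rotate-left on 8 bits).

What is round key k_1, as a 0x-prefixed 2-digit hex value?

0x72

K = 0x39
k_0 = rotl(K, (7*0+2) mod 8) = rotl(K, 2) = 0xE4
k_1 = rotl(K, (7*1+2) mod 8) = rotl(K, 1) = 0x72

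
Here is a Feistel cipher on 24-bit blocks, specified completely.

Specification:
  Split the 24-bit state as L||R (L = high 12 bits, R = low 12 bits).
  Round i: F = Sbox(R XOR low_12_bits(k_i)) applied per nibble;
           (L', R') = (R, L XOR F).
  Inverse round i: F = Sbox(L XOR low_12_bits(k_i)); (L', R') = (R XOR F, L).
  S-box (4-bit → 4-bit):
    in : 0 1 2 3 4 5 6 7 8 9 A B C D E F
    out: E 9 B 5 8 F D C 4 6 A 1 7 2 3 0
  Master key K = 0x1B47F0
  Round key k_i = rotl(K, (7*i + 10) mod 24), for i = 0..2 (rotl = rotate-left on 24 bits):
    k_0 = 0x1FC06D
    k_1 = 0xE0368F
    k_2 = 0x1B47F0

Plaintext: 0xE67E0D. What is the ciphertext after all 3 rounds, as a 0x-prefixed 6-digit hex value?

s_0 = plaintext = 0xE67E0D
s_1 = Round(s_0, k_0) = 0xE0DDB9
s_2 = Round(s_1, k_1) = 0xDB9F50
s_3 = Round(s_2, k_2) = 0xF50917

0xF50917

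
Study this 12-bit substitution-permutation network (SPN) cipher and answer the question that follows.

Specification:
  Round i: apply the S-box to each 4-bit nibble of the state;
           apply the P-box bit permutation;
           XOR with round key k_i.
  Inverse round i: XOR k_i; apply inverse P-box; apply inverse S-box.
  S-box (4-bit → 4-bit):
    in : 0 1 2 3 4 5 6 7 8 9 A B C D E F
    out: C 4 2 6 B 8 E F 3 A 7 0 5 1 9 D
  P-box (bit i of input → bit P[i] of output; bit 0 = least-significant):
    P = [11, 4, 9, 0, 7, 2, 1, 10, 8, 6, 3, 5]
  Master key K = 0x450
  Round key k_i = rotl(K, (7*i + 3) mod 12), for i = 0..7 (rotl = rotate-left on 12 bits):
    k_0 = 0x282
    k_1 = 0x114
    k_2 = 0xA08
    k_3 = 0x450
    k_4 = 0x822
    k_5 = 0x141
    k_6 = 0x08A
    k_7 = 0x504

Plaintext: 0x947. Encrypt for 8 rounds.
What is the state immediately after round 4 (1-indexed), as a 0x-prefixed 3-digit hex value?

s_0 = plaintext = 0x947
s_1 = Round(s_0, k_0) = 0xC77
s_2 = Round(s_1, k_1) = 0xE8B
s_3 = Round(s_2, k_2) = 0xBAC
s_4 = Round(s_3, k_3) = 0xED6
s_5 = Round(s_4, k_4) = 0xB93
s_6 = Round(s_5, k_5) = 0x755
s_7 = Round(s_6, k_6) = 0x5E3
s_8 = Round(s_7, k_7) = 0x3B4

0xED6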